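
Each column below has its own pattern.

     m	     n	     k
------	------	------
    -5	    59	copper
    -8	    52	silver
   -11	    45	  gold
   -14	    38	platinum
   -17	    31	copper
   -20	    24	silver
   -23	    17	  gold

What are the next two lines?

-26  10  platinum; -29  3  copper

Column m goes -5, -8, -11, -14, -17, -20, -23 → -26 → -29 (−3 each step).
Column n: 59, 52, 45, 38, 31, 24, 17 → 10 → 3 (−7 each step).
Column k: repeats copper → silver → gold → platinum, so copper, silver, gold, platinum, copper, silver, gold → platinum → copper.
So the next two lines are -26  10  platinum and -29  3  copper.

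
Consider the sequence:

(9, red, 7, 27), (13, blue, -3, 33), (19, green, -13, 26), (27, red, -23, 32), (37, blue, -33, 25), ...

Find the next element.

(49, green, -43, 31)

First component goes 9, 13, 19, 27, 37 → 49 (differences are 4, 6, 8, … (increasing by 2 each time)).
Colour — repeats red → blue → green: red, blue, green, red, blue → green.
Third component: 7, -3, -13, -23, -33 → -43 (−10 each step).
Fourth component — alternating steps +6, −7, +6, −7, …: 27, 33, 26, 32, 25 → 31.
Putting it together: (49, green, -43, 31).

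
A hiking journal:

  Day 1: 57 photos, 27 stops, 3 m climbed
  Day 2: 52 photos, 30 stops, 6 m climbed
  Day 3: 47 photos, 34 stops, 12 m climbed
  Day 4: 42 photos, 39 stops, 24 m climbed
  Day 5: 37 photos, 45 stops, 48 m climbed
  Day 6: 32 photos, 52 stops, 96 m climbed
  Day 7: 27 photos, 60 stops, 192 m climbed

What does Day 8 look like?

For the photos, −5 each step: 57, 52, 47, 42, 37, 32, 27 → 22.
Stops: differences are 3, 4, 5, … (increasing by 1 each time); 27, 30, 34, 39, 45, 52, 60 → 69.
M climbed: ×2 each step, so 3, 6, 12, 24, 48, 96, 192 → 384.
So the next line is 22 photos, 69 stops, 384 m climbed.

22 photos, 69 stops, 384 m climbed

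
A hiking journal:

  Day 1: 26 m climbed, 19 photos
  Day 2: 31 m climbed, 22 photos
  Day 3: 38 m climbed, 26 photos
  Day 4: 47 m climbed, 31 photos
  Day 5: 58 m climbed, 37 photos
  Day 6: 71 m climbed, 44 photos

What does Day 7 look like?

86 m climbed, 52 photos

M climbed goes 26, 31, 38, 47, 58, 71 → 86 (differences are 5, 7, 9, … (increasing by 2 each time)).
Photos: differences are 3, 4, 5, … (increasing by 1 each time); 19, 22, 26, 31, 37, 44 → 52.
So the next row is 86 m climbed, 52 photos.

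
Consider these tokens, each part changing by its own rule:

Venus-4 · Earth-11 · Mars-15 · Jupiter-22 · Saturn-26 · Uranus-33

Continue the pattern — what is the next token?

Neptune-37

Planet: runs through the planets Mercury→Neptune; Venus, Earth, Mars, Jupiter, Saturn, Uranus → Neptune.
Second component: alternating steps +7, +4, +7, +4, …, so 4, 11, 15, 22, 26, 33 → 37.
Combining the parts gives Neptune-37.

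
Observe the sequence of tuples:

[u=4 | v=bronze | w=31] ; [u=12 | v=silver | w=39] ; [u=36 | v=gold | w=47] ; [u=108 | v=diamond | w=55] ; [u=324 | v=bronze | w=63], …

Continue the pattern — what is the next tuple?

U: ×3 each step, so 4, 12, 36, 108, 324 → 972.
V: repeats bronze → silver → gold → diamond; bronze, silver, gold, diamond, bronze → silver.
W: 31, 39, 47, 55, 63 → 71 (+8 each step).
Combining the parts gives [u=972 | v=silver | w=71].

[u=972 | v=silver | w=71]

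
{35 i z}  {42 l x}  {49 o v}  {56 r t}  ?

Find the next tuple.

First value — +7 each step: 35, 42, 49, 56 → 63.
For the first letter, letters move forward 3 places in the alphabet: i, l, o, r → u.
Second letter: letters move back 2 places in the alphabet; z, x, v, t → r.
Combining the parts gives {63 u r}.

{63 u r}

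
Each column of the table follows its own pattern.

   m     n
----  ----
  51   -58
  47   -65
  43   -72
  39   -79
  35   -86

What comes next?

Column m: −4 each step; 51, 47, 43, 39, 35 → 31.
For the column n, −7 each step: -58, -65, -72, -79, -86 → -93.
Combining the parts gives 31  -93.

31  -93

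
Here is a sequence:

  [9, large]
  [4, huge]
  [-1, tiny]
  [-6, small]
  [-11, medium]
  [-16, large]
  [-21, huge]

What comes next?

[-26, tiny]

First part: −5 each step, so 9, 4, -1, -6, -11, -16, -21 → -26.
For the size, repeats large → huge → tiny → small → medium: large, huge, tiny, small, medium, large, huge → tiny.
So the next pair is [-26, tiny].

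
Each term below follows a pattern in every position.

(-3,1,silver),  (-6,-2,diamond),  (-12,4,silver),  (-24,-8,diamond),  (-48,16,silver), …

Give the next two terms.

First entry — ×2 each step: -3, -6, -12, -24, -48 → -96 → -192.
Second entry: ×(-2) each step, so 1, -2, 4, -8, 16 → -32 → 64.
For the rank, alternates silver ↔ diamond: silver, diamond, silver, diamond, silver → diamond → silver.
So the next two terms are (-96,-32,diamond) and (-192,64,silver).

(-96,-32,diamond), (-192,64,silver)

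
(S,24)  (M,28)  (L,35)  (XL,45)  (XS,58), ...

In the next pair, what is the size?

Size — runs through clothing sizes XS→XL: S, M, L, XL, XS → S.
Second value: 24, 28, 35, 45, 58 → 74 (differences are 4, 7, 10, … (increasing by 3 each time)).

S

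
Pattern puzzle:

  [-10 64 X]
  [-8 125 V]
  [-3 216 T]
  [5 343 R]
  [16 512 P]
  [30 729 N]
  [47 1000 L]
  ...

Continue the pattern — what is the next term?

[67 1331 J]

First entry — differences are 2, 5, 8, … (increasing by 3 each time): -10, -8, -3, 5, 16, 30, 47 → 67.
Second entry: 64, 125, 216, 343, 512, 729, 1000 → 1331 (perfect cubes: 4³, 5³, 6³, …).
Letter — letters move back 2 places in the alphabet: X, V, T, R, P, N, L → J.
So the next term is [67 1331 J].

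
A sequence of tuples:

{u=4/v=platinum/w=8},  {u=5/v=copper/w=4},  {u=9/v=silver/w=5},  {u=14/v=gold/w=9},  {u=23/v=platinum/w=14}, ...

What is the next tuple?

{u=37/v=copper/w=23}

U: each term is the sum of the two before it; 4, 5, 9, 14, 23 → 37.
V: platinum, copper, silver, gold, platinum → copper (repeats platinum → copper → silver → gold).
For the w, always the previous value of the u: 8, 4, 5, 9, 14 → 23.
So the next tuple is {u=37/v=copper/w=23}.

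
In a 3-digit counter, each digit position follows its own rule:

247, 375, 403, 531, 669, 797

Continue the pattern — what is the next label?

825

For the first digit, +1 each step, mod 10: 2, 3, 4, 5, 6, 7 → 8.
Second digit goes 4, 7, 0, 3, 6, 9 → 2 (+3 each step, mod 10).
For the third digit, −2 each step, mod 10: 7, 5, 3, 1, 9, 7 → 5.
So the next label is 825.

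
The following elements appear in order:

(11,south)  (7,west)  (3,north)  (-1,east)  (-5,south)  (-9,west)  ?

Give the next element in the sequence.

(-13,north)

First part goes 11, 7, 3, -1, -5, -9 → -13 (−4 each step).
Direction: south, west, north, east, south, west → north (repeats south → west → north → east).
So the next element is (-13,north).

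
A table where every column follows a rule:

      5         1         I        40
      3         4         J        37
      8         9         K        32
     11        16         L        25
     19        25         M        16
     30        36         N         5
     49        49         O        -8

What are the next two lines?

79  64  P  -23; 128  81  Q  -40

First component goes 5, 3, 8, 11, 19, 30, 49 → 79 → 128 (each term is the sum of the two before it).
For the second component, perfect squares: 1², 2², 3², …: 1, 4, 9, 16, 25, 36, 49 → 64 → 81.
Letter: I, J, K, L, M, N, O → P → Q (letters move forward 1 place in the alphabet).
For the fourth component, together with the second component always sums to 41: 40, 37, 32, 25, 16, 5, -8 → -23 → -40.
So the next two lines are 79  64  P  -23 and 128  81  Q  -40.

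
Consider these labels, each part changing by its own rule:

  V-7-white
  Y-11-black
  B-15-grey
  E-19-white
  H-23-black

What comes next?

K-27-grey

Letter: letters move forward 3 places in the alphabet, wrapping Z→A; V, Y, B, E, H → K.
Second component: 7, 11, 15, 19, 23 → 27 (+4 each step).
Shade: white, black, grey, white, black → grey (repeats white → black → grey).
Putting it together: K-27-grey.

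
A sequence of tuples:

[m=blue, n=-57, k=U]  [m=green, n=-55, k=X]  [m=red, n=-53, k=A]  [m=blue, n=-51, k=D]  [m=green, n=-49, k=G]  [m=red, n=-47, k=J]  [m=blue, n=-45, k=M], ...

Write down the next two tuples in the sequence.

[m=green, n=-43, k=P], [m=red, n=-41, k=S]

M: repeats blue → green → red; blue, green, red, blue, green, red, blue → green → red.
N: +2 each step, so -57, -55, -53, -51, -49, -47, -45 → -43 → -41.
K goes U, X, A, D, G, J, M → P → S (letters move forward 3 places in the alphabet, wrapping Z→A).
Putting the parts together: [m=green, n=-43, k=P] and then [m=red, n=-41, k=S].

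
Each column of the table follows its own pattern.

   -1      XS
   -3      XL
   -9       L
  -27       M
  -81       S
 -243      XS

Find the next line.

First component: -1, -3, -9, -27, -81, -243 → -729 (×3 each step).
Size: repeats XS → XL → L → M → S; XS, XL, L, M, S, XS → XL.
So the next line is -729  XL.

-729  XL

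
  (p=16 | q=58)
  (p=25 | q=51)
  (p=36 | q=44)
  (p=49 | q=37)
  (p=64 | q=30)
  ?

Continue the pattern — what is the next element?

(p=81 | q=23)

P: perfect squares: 4², 5², 6², …, so 16, 25, 36, 49, 64 → 81.
Q: 58, 51, 44, 37, 30 → 23 (−7 each step).
So the next element is (p=81 | q=23).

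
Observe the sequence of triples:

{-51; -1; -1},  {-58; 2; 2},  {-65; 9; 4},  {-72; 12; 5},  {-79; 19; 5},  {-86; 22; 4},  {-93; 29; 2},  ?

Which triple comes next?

{-100; 32; -1}

First component: −7 each step; -51, -58, -65, -72, -79, -86, -93 → -100.
For the second component, alternating steps +3, +7, +3, +7, …: -1, 2, 9, 12, 19, 22, 29 → 32.
Third component goes -1, 2, 4, 5, 5, 4, 2 → -1 (differences are 3, 2, 1, … (decreasing by 1 each time)).
Putting it together: {-100; 32; -1}.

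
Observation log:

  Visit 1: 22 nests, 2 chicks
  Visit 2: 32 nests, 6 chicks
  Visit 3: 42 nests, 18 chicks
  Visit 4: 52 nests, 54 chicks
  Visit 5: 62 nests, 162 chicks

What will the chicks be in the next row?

486

For the nests, +10 each step: 22, 32, 42, 52, 62 → 72.
Chicks: ×3 each step, so 2, 6, 18, 54, 162 → 486.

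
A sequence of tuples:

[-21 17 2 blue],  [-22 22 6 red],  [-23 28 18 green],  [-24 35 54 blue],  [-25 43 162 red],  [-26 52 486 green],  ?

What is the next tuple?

First slot goes -21, -22, -23, -24, -25, -26 → -27 (−1 each step).
For the second slot, differences are 5, 6, 7, … (increasing by 1 each time): 17, 22, 28, 35, 43, 52 → 62.
Third slot goes 2, 6, 18, 54, 162, 486 → 1458 (×3 each step).
Colour — repeats blue → red → green: blue, red, green, blue, red, green → blue.
Putting it together: [-27 62 1458 blue].

[-27 62 1458 blue]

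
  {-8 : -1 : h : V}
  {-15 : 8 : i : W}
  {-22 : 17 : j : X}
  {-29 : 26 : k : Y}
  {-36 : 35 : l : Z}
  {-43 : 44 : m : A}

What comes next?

First entry goes -8, -15, -22, -29, -36, -43 → -50 (−7 each step).
Second entry — +9 each step: -1, 8, 17, 26, 35, 44 → 53.
First letter: h, i, j, k, l, m → n (letters move forward 1 place in the alphabet).
Second letter: V, W, X, Y, Z, A → B (letters move forward 1 place in the alphabet, wrapping Z→A).
So the next element is {-50 : 53 : n : B}.

{-50 : 53 : n : B}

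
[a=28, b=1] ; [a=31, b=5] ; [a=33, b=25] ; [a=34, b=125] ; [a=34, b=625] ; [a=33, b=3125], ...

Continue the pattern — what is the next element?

[a=31, b=15625]

A goes 28, 31, 33, 34, 34, 33 → 31 (differences are 3, 2, 1, … (decreasing by 1 each time)).
B: 1, 5, 25, 125, 625, 3125 → 15625 (×5 each step).
So the next element is [a=31, b=15625].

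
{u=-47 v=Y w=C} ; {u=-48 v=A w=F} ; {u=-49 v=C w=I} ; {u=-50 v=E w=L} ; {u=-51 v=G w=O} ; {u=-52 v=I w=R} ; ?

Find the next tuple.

U: -47, -48, -49, -50, -51, -52 → -53 (−1 each step).
V goes Y, A, C, E, G, I → K (letters move forward 2 places in the alphabet, wrapping Z→A).
W goes C, F, I, L, O, R → U (letters move forward 3 places in the alphabet).
Putting it together: {u=-53 v=K w=U}.

{u=-53 v=K w=U}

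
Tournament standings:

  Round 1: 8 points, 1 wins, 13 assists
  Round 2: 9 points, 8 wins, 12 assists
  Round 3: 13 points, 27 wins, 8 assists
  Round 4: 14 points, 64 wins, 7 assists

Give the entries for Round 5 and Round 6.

18 points, 125 wins, 3 assists; 19 points, 216 wins, 2 assists

For the points, alternating steps +1, +4, +1, +4, …: 8, 9, 13, 14 → 18 → 19.
Wins: perfect cubes: 1³, 2³, 3³, …, so 1, 8, 27, 64 → 125 → 216.
Assists: 13, 12, 8, 7 → 3 → 2 (together with the points always sums to 21).
So the next two rows are 18 points, 125 wins, 3 assists and 19 points, 216 wins, 2 assists.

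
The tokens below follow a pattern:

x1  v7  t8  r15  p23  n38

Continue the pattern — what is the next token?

Letter: letters move back 2 places in the alphabet; x, v, t, r, p, n → l.
Second component: each term is the sum of the two before it; 1, 7, 8, 15, 23, 38 → 61.
Combining the parts gives l61.

l61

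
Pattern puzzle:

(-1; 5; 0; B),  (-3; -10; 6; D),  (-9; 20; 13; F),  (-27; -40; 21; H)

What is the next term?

First entry goes -1, -3, -9, -27 → -81 (×3 each step).
Second entry: 5, -10, 20, -40 → 80 (×(-2) each step).
Third entry: 0, 6, 13, 21 → 30 (differences are 6, 7, 8, … (increasing by 1 each time)).
Letter: letters move forward 2 places in the alphabet, so B, D, F, H → J.
Combining the parts gives (-81; 80; 30; J).

(-81; 80; 30; J)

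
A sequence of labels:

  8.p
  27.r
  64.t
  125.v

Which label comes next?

216.x

First component: perfect cubes: 2³, 3³, 4³, …, so 8, 27, 64, 125 → 216.
For the letter, letters move forward 2 places in the alphabet: p, r, t, v → x.
So the next label is 216.x.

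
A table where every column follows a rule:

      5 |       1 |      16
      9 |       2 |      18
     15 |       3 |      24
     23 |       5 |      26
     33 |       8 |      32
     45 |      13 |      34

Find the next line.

59  21  40

First component: differences are 4, 6, 8, … (increasing by 2 each time), so 5, 9, 15, 23, 33, 45 → 59.
Second component goes 1, 2, 3, 5, 8, 13 → 21 (each term is the sum of the two before it).
Third component — alternating steps +2, +6, +2, +6, …: 16, 18, 24, 26, 32, 34 → 40.
So the next line is 59  21  40.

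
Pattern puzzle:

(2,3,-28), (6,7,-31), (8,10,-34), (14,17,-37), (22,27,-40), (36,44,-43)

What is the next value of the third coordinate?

-46

Third coordinate: −3 each step, so -28, -31, -34, -37, -40, -43 → -46.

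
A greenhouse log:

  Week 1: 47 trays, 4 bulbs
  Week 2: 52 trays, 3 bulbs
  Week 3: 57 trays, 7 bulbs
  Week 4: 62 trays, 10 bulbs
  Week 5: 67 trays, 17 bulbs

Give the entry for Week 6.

72 trays, 27 bulbs

For the trays, +5 each step: 47, 52, 57, 62, 67 → 72.
Bulbs: each term is the sum of the two before it, so 4, 3, 7, 10, 17 → 27.
So the next record is 72 trays, 27 bulbs.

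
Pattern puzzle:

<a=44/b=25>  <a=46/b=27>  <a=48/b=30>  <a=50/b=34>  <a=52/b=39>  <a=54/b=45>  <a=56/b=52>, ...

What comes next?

<a=58/b=60>

A: 44, 46, 48, 50, 52, 54, 56 → 58 (+2 each step).
B: differences are 2, 3, 4, … (increasing by 1 each time), so 25, 27, 30, 34, 39, 45, 52 → 60.
Putting it together: <a=58/b=60>.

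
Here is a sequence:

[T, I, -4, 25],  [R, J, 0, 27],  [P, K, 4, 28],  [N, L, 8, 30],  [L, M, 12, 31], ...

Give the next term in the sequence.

[J, N, 16, 33]

First letter — letters move back 2 places in the alphabet: T, R, P, N, L → J.
Second letter: letters move forward 1 place in the alphabet, so I, J, K, L, M → N.
Third slot: +4 each step, so -4, 0, 4, 8, 12 → 16.
Fourth slot: alternating steps +2, +1, +2, +1, …, so 25, 27, 28, 30, 31 → 33.
Putting it together: [J, N, 16, 33].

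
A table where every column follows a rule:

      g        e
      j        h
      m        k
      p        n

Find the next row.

s  q

First letter: letters move forward 3 places in the alphabet; g, j, m, p → s.
Second letter — letters move forward 3 places in the alphabet: e, h, k, n → q.
Combining the parts gives s  q.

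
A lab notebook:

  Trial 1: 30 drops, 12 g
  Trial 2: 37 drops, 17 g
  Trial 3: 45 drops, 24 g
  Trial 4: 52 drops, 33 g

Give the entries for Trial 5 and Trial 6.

Drops: 30, 37, 45, 52 → 60 → 67 (alternating steps +7, +8, +7, +8, …).
G: 12, 17, 24, 33 → 44 → 57 (differences are 5, 7, 9, … (increasing by 2 each time)).
Putting the parts together: 60 drops, 44 g and then 67 drops, 57 g.

60 drops, 44 g; 67 drops, 57 g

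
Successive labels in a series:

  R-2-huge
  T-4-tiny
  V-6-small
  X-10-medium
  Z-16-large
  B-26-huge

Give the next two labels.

Letter: R, T, V, X, Z, B → D → F (letters move forward 2 places in the alphabet, wrapping Z→A).
Second component: each term is the sum of the two before it, so 2, 4, 6, 10, 16, 26 → 42 → 68.
Size goes huge, tiny, small, medium, large, huge → tiny → small (repeats huge → tiny → small → medium → large).
So the next two labels are D-42-tiny and F-68-small.

D-42-tiny then F-68-small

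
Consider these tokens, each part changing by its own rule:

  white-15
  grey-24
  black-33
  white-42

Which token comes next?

grey-51

For the shade, repeats white → grey → black: white, grey, black, white → grey.
For the second component, +9 each step: 15, 24, 33, 42 → 51.
So the next token is grey-51.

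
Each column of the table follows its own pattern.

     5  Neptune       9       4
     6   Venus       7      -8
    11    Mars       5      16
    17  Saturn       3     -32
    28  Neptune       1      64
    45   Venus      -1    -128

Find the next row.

First component goes 5, 6, 11, 17, 28, 45 → 73 (each term is the sum of the two before it).
Planet: repeats Neptune → Venus → Mars → Saturn; Neptune, Venus, Mars, Saturn, Neptune, Venus → Mars.
For the third component, −2 each step: 9, 7, 5, 3, 1, -1 → -3.
Fourth component goes 4, -8, 16, -32, 64, -128 → 256 (×(-2) each step).
Putting it together: 73  Mars  -3  256.

73  Mars  -3  256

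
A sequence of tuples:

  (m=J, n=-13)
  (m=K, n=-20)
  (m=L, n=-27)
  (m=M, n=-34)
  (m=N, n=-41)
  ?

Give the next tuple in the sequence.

(m=O, n=-48)

For the m, letters move forward 1 place in the alphabet: J, K, L, M, N → O.
N: -13, -20, -27, -34, -41 → -48 (−7 each step).
Combining the parts gives (m=O, n=-48).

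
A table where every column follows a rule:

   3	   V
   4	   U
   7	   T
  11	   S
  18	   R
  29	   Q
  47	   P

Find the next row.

76  O

First component: 3, 4, 7, 11, 18, 29, 47 → 76 (each term is the sum of the two before it).
Letter — letters move back 1 place in the alphabet: V, U, T, S, R, Q, P → O.
Putting it together: 76  O.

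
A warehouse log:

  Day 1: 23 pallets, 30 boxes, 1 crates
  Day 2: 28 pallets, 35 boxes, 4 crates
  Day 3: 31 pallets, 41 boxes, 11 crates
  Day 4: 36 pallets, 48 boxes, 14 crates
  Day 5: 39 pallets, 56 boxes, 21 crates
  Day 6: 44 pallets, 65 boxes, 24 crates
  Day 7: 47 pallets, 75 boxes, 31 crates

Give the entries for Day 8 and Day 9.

Pallets: 23, 28, 31, 36, 39, 44, 47 → 52 → 55 (alternating steps +5, +3, +5, +3, …).
Boxes: 30, 35, 41, 48, 56, 65, 75 → 86 → 98 (differences are 5, 6, 7, … (increasing by 1 each time)).
Crates: alternating steps +3, +7, +3, +7, …; 1, 4, 11, 14, 21, 24, 31 → 34 → 41.
So the next two lines are 52 pallets, 86 boxes, 34 crates and 55 pallets, 98 boxes, 41 crates.

52 pallets, 86 boxes, 34 crates; 55 pallets, 98 boxes, 41 crates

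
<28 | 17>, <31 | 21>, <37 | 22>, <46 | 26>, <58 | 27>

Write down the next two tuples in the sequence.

<73 | 31>, <91 | 32>

First part: differences are 3, 6, 9, … (increasing by 3 each time); 28, 31, 37, 46, 58 → 73 → 91.
Second part — alternating steps +4, +1, +4, +1, …: 17, 21, 22, 26, 27 → 31 → 32.
So the next two tuples are <73 | 31> and <91 | 32>.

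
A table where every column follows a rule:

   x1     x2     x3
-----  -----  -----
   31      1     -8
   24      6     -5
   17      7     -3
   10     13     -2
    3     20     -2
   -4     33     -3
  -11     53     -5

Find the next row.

-18  86  -8

Column x1: −7 each step, so 31, 24, 17, 10, 3, -4, -11 → -18.
Column x2: each term is the sum of the two before it, so 1, 6, 7, 13, 20, 33, 53 → 86.
Column x3 — differences are 3, 2, 1, … (decreasing by 1 each time): -8, -5, -3, -2, -2, -3, -5 → -8.
So the next row is -18  86  -8.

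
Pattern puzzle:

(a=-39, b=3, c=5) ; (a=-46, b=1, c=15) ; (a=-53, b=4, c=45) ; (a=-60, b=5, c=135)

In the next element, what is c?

405

C: ×3 each step; 5, 15, 45, 135 → 405.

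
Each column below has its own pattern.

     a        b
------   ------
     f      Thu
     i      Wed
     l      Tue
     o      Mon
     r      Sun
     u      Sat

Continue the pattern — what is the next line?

x  Fri

Column a goes f, i, l, o, r, u → x (letters move forward 3 places in the alphabet).
Column b goes Thu, Wed, Tue, Mon, Sun, Sat → Fri (runs backward through the weekdays Mon→Sun).
Putting it together: x  Fri.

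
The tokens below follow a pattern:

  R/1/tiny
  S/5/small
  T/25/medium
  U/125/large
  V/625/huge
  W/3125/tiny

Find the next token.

For the letter, letters move forward 1 place in the alphabet: R, S, T, U, V, W → X.
Second component: 1, 5, 25, 125, 625, 3125 → 15625 (×5 each step).
Size: repeats tiny → small → medium → large → huge; tiny, small, medium, large, huge, tiny → small.
So the next token is X/15625/small.

X/15625/small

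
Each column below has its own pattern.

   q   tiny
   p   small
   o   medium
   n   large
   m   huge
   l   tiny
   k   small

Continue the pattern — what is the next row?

j  medium

Letter goes q, p, o, n, m, l, k → j (letters move back 1 place in the alphabet).
Size goes tiny, small, medium, large, huge, tiny, small → medium (repeats tiny → small → medium → large → huge).
Putting it together: j  medium.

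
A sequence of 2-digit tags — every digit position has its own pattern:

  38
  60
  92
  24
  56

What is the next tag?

First digit: +3 each step, mod 10; 3, 6, 9, 2, 5 → 8.
Second digit goes 8, 0, 2, 4, 6 → 8 (+2 each step, mod 10).
So the next tag is 88.

88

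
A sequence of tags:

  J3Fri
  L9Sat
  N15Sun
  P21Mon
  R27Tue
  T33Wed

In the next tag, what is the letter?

Letter goes J, L, N, P, R, T → V (letters move forward 2 places in the alphabet).
Second component goes 3, 9, 15, 21, 27, 33 → 39 (+6 each step).
For the day, runs through the weekdays Mon→Sun: Fri, Sat, Sun, Mon, Tue, Wed → Thu.

V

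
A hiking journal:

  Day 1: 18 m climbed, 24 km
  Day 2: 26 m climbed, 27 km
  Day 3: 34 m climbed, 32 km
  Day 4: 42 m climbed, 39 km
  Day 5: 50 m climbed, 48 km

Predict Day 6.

M climbed: +8 each step, so 18, 26, 34, 42, 50 → 58.
Km — differences are 3, 5, 7, … (increasing by 2 each time): 24, 27, 32, 39, 48 → 59.
So the next line is 58 m climbed, 59 km.

58 m climbed, 59 km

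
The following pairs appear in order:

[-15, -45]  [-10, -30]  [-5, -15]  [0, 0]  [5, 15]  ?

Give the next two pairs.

First coordinate: +5 each step, so -15, -10, -5, 0, 5 → 10 → 15.
Second coordinate — always 3 × the first coordinate: -45, -30, -15, 0, 15 → 30 → 45.
Putting the parts together: [10, 30] and then [15, 45].

[10, 30], [15, 45]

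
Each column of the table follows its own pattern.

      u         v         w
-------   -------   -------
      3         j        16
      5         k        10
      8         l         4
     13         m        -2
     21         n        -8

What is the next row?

Column u: each term is the sum of the two before it; 3, 5, 8, 13, 21 → 34.
Column v: letters move forward 1 place in the alphabet; j, k, l, m, n → o.
For the column w, −6 each step: 16, 10, 4, -2, -8 → -14.
So the next row is 34  o  -14.

34  o  -14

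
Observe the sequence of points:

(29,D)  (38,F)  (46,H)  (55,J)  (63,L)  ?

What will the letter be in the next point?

N

Letter — letters move forward 2 places in the alphabet: D, F, H, J, L → N.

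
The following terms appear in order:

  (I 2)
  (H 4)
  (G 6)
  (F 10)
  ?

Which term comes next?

For the letter, letters move back 1 place in the alphabet: I, H, G, F → E.
For the second value, each term is the sum of the two before it: 2, 4, 6, 10 → 16.
Putting it together: (E 16).

(E 16)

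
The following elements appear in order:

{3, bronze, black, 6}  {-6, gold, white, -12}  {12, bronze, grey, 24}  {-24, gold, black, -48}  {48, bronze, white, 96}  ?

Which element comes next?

First slot: ×(-2) each step; 3, -6, 12, -24, 48 → -96.
For the rank, alternates bronze ↔ gold: bronze, gold, bronze, gold, bronze → gold.
Shade goes black, white, grey, black, white → grey (repeats black → white → grey).
Fourth slot: always 2 × the first slot; 6, -12, 24, -48, 96 → -192.
So the next element is {-96, gold, grey, -192}.

{-96, gold, grey, -192}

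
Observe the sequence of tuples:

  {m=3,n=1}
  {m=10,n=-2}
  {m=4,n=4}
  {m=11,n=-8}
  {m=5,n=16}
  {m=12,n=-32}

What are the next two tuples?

{m=6,n=64}, {m=13,n=-128}

M: alternating steps +7, −6, +7, −6, …; 3, 10, 4, 11, 5, 12 → 6 → 13.
For the n, ×(-2) each step: 1, -2, 4, -8, 16, -32 → 64 → -128.
So the next two tuples are {m=6,n=64} and {m=13,n=-128}.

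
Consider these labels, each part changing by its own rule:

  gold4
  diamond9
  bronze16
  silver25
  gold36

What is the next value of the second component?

For the second component, perfect squares: 2², 3², 4², …: 4, 9, 16, 25, 36 → 49.

49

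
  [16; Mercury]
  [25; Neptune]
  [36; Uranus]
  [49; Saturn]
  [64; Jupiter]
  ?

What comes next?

First part: perfect squares: 4², 5², 6², …; 16, 25, 36, 49, 64 → 81.
Planet goes Mercury, Neptune, Uranus, Saturn, Jupiter → Mars (runs backward through the planets Mercury→Neptune).
Putting it together: [81; Mars].

[81; Mars]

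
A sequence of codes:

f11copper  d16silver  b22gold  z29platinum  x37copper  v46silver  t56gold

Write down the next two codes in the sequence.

Letter — letters move back 2 places in the alphabet, wrapping A→Z: f, d, b, z, x, v, t → r → p.
Second component goes 11, 16, 22, 29, 37, 46, 56 → 67 → 79 (differences are 5, 6, 7, … (increasing by 1 each time)).
Metal: copper, silver, gold, platinum, copper, silver, gold → platinum → copper (repeats copper → silver → gold → platinum).
Putting the parts together: r67platinum and then p79copper.

r67platinum then p79copper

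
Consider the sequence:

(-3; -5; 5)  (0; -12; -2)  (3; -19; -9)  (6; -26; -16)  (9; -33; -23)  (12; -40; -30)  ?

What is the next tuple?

First component: +3 each step, so -3, 0, 3, 6, 9, 12 → 15.
Second component: −7 each step; -5, -12, -19, -26, -33, -40 → -47.
Third component: 5, -2, -9, -16, -23, -30 → -37 (always 10 more than the second component).
Putting it together: (15; -47; -37).

(15; -47; -37)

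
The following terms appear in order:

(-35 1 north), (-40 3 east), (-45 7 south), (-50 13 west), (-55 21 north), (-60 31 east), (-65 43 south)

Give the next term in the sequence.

(-70 57 west)

For the first part, −5 each step: -35, -40, -45, -50, -55, -60, -65 → -70.
Second part goes 1, 3, 7, 13, 21, 31, 43 → 57 (differences are 2, 4, 6, … (increasing by 2 each time)).
Direction: north, east, south, west, north, east, south → west (repeats north → east → south → west).
Combining the parts gives (-70 57 west).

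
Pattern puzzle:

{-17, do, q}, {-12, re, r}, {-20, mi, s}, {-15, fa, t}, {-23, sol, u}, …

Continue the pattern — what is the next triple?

{-18, la, v}

First coordinate: alternating steps +5, −8, +5, −8, …, so -17, -12, -20, -15, -23 → -18.
Note — runs through the solfège scale do→ti: do, re, mi, fa, sol → la.
Letter goes q, r, s, t, u → v (letters move forward 1 place in the alphabet).
So the next triple is {-18, la, v}.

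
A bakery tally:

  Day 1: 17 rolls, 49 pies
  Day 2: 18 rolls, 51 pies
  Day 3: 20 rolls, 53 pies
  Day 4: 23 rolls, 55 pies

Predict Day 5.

27 rolls, 57 pies

Rolls goes 17, 18, 20, 23 → 27 (differences are 1, 2, 3, … (increasing by 1 each time)).
Pies goes 49, 51, 53, 55 → 57 (+2 each step).
So the next row is 27 rolls, 57 pies.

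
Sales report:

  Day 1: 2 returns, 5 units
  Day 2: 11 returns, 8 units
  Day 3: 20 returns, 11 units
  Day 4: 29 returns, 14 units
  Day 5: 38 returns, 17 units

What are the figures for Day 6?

47 returns, 20 units

Returns — +9 each step: 2, 11, 20, 29, 38 → 47.
For the units, +3 each step: 5, 8, 11, 14, 17 → 20.
Combining the parts gives 47 returns, 20 units.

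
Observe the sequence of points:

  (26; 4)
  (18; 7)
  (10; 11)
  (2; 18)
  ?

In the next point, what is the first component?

For the first component, −8 each step: 26, 18, 10, 2 → -6.

-6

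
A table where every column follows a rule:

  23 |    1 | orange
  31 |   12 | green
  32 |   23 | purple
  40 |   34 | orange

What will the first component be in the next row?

First component: 23, 31, 32, 40 → 41 (alternating steps +8, +1, +8, +1, …).

41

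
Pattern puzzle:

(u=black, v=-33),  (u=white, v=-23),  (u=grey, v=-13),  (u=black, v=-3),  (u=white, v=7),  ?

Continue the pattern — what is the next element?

U: repeats black → white → grey; black, white, grey, black, white → grey.
V: +10 each step; -33, -23, -13, -3, 7 → 17.
So the next element is (u=grey, v=17).

(u=grey, v=17)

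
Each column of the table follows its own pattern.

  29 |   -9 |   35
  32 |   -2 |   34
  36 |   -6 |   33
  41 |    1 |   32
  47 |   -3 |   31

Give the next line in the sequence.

First component — differences are 3, 4, 5, … (increasing by 1 each time): 29, 32, 36, 41, 47 → 54.
Second component: alternating steps +7, −4, +7, −4, …, so -9, -2, -6, 1, -3 → 4.
Third component — −1 each step: 35, 34, 33, 32, 31 → 30.
Putting it together: 54  4  30.

54  4  30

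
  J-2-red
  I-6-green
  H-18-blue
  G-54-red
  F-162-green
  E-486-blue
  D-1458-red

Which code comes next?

C-4374-green

Letter — letters move back 1 place in the alphabet: J, I, H, G, F, E, D → C.
Second component: ×3 each step, so 2, 6, 18, 54, 162, 486, 1458 → 4374.
Colour: repeats red → green → blue; red, green, blue, red, green, blue, red → green.
So the next code is C-4374-green.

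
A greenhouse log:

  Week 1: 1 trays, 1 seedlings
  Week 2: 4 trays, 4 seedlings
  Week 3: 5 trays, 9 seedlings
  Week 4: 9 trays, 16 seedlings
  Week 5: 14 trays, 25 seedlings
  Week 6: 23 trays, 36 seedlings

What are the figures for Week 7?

37 trays, 49 seedlings

Trays goes 1, 4, 5, 9, 14, 23 → 37 (each term is the sum of the two before it).
Seedlings: perfect squares: 1², 2², 3², …; 1, 4, 9, 16, 25, 36 → 49.
Putting it together: 37 trays, 49 seedlings.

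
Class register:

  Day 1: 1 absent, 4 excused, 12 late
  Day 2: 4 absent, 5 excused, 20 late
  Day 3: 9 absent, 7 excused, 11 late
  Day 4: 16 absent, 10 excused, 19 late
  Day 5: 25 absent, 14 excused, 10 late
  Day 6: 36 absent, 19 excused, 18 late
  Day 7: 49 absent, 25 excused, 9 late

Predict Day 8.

Absent: differences are 3, 5, 7, … (increasing by 2 each time); 1, 4, 9, 16, 25, 36, 49 → 64.
Excused — differences are 1, 2, 3, … (increasing by 1 each time): 4, 5, 7, 10, 14, 19, 25 → 32.
Late: alternating steps +8, −9, +8, −9, …, so 12, 20, 11, 19, 10, 18, 9 → 17.
So the next line is 64 absent, 32 excused, 17 late.

64 absent, 32 excused, 17 late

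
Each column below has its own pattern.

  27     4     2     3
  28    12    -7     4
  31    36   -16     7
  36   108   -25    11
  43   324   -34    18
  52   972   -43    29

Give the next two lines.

First component — differences are 1, 3, 5, … (increasing by 2 each time): 27, 28, 31, 36, 43, 52 → 63 → 76.
Second component — ×3 each step: 4, 12, 36, 108, 324, 972 → 2916 → 8748.
Third component goes 2, -7, -16, -25, -34, -43 → -52 → -61 (−9 each step).
Fourth component: 3, 4, 7, 11, 18, 29 → 47 → 76 (each term is the sum of the two before it).
So the next two lines are 63  2916  -52  47 and 76  8748  -61  76.

63  2916  -52  47; 76  8748  -61  76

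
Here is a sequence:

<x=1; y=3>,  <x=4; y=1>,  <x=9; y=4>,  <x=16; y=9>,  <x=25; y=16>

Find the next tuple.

X: perfect squares: 1², 2², 3², …; 1, 4, 9, 16, 25 → 36.
Y — always the previous value of the x: 3, 1, 4, 9, 16 → 25.
Combining the parts gives <x=36; y=25>.

<x=36; y=25>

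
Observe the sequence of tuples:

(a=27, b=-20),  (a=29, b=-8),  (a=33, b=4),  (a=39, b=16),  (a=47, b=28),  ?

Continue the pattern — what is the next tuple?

(a=57, b=40)

A — differences are 2, 4, 6, … (increasing by 2 each time): 27, 29, 33, 39, 47 → 57.
B goes -20, -8, 4, 16, 28 → 40 (+12 each step).
So the next tuple is (a=57, b=40).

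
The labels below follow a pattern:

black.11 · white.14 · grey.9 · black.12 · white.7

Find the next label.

For the shade, repeats black → white → grey: black, white, grey, black, white → grey.
Second component — alternating steps +3, −5, +3, −5, …: 11, 14, 9, 12, 7 → 10.
Putting it together: grey.10.

grey.10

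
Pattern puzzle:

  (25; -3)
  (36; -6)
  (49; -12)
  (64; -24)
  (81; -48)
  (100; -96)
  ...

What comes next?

(121; -192)

First coordinate: perfect squares: 5², 6², 7², …; 25, 36, 49, 64, 81, 100 → 121.
Second coordinate goes -3, -6, -12, -24, -48, -96 → -192 (×2 each step).
Putting it together: (121; -192).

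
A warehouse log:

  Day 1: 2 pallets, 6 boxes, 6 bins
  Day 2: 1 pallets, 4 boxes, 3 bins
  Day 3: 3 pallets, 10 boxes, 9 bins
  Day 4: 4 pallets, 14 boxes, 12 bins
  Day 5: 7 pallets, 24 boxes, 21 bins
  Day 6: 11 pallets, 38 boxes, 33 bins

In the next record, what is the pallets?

18

Pallets: each term is the sum of the two before it; 2, 1, 3, 4, 7, 11 → 18.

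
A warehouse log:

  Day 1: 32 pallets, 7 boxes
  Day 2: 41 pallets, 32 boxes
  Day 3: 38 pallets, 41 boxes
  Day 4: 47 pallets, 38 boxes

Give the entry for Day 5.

Pallets: alternating steps +9, −3, +9, −3, …; 32, 41, 38, 47 → 44.
Boxes goes 7, 32, 41, 38 → 47 (always the previous value of the pallets).
So the next line is 44 pallets, 47 boxes.

44 pallets, 47 boxes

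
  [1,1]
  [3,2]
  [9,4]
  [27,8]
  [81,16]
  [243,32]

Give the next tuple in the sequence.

First part: ×3 each step; 1, 3, 9, 27, 81, 243 → 729.
Second part: ×2 each step, so 1, 2, 4, 8, 16, 32 → 64.
So the next tuple is [729,64].

[729,64]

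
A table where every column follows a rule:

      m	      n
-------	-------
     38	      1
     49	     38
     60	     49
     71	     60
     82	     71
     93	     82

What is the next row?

104  93

Column m: 38, 49, 60, 71, 82, 93 → 104 (+11 each step).
Column n: always the previous value of the column m, so 1, 38, 49, 60, 71, 82 → 93.
Putting it together: 104  93.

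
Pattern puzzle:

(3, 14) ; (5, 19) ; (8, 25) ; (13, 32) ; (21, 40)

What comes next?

First coordinate goes 3, 5, 8, 13, 21 → 34 (each term is the sum of the two before it).
Second coordinate: differences are 5, 6, 7, … (increasing by 1 each time); 14, 19, 25, 32, 40 → 49.
Putting it together: (34, 49).

(34, 49)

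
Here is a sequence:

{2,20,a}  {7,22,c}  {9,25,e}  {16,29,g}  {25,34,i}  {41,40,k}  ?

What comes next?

For the first part, each term is the sum of the two before it: 2, 7, 9, 16, 25, 41 → 66.
Second part goes 20, 22, 25, 29, 34, 40 → 47 (differences are 2, 3, 4, … (increasing by 1 each time)).
Letter goes a, c, e, g, i, k → m (letters move forward 2 places in the alphabet).
Combining the parts gives {66,47,m}.

{66,47,m}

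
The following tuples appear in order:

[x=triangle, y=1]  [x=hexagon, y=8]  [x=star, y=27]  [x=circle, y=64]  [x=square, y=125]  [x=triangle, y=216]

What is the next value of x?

X: triangle, hexagon, star, circle, square, triangle → hexagon (repeats triangle → hexagon → star → circle → square).
Y — perfect cubes: 1³, 2³, 3³, …: 1, 8, 27, 64, 125, 216 → 343.

hexagon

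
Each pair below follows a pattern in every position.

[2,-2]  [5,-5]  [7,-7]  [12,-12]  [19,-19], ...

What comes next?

[31,-31]

For the first slot, each term is the sum of the two before it: 2, 5, 7, 12, 19 → 31.
Second slot — always the negative of the first slot: -2, -5, -7, -12, -19 → -31.
Combining the parts gives [31,-31].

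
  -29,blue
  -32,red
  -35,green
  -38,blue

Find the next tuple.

-41,red

For the first value, −3 each step: -29, -32, -35, -38 → -41.
Colour: blue, red, green, blue → red (repeats blue → red → green).
So the next tuple is -41,red.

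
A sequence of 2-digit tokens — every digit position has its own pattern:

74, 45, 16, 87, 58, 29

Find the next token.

First digit: 7, 4, 1, 8, 5, 2 → 9 (−3 each step, mod 10).
Second digit: 4, 5, 6, 7, 8, 9 → 0 (+1 each step, mod 10).
So the next token is 90.

90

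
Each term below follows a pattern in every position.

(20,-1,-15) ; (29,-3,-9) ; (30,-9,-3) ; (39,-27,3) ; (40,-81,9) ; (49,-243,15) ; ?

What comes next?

First entry: alternating steps +9, +1, +9, +1, …; 20, 29, 30, 39, 40, 49 → 50.
Second entry: ×3 each step, so -1, -3, -9, -27, -81, -243 → -729.
For the third entry, +6 each step: -15, -9, -3, 3, 9, 15 → 21.
So the next term is (50,-729,21).

(50,-729,21)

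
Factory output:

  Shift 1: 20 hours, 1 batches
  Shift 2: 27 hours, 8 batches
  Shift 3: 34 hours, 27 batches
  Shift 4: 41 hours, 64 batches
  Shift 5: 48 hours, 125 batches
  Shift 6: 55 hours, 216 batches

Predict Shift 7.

For the hours, +7 each step: 20, 27, 34, 41, 48, 55 → 62.
Batches goes 1, 8, 27, 64, 125, 216 → 343 (perfect cubes: 1³, 2³, 3³, …).
So the next record is 62 hours, 343 batches.

62 hours, 343 batches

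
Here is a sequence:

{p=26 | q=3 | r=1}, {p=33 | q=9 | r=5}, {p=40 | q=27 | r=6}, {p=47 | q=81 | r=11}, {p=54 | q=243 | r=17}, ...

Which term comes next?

{p=61 | q=729 | r=28}

P: +7 each step; 26, 33, 40, 47, 54 → 61.
Q — ×3 each step: 3, 9, 27, 81, 243 → 729.
For the r, each term is the sum of the two before it: 1, 5, 6, 11, 17 → 28.
So the next term is {p=61 | q=729 | r=28}.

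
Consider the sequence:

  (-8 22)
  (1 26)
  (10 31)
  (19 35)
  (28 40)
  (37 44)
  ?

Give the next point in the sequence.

First value — +9 each step: -8, 1, 10, 19, 28, 37 → 46.
Second value: 22, 26, 31, 35, 40, 44 → 49 (alternating steps +4, +5, +4, +5, …).
Putting it together: (46 49).

(46 49)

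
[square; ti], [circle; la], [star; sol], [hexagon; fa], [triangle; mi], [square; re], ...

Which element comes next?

[circle; do]

Shape — repeats square → circle → star → hexagon → triangle: square, circle, star, hexagon, triangle, square → circle.
For the note, runs backward through the solfège scale do→ti: ti, la, sol, fa, mi, re → do.
Combining the parts gives [circle; do].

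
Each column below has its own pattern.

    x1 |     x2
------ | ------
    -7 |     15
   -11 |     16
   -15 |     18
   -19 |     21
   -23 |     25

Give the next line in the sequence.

Column x1: -7, -11, -15, -19, -23 → -27 (−4 each step).
Column x2: differences are 1, 2, 3, … (increasing by 1 each time), so 15, 16, 18, 21, 25 → 30.
Putting it together: -27  30.

-27  30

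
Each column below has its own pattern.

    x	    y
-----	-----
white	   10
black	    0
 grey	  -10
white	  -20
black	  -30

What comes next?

For the column x, repeats white → black → grey: white, black, grey, white, black → grey.
For the column y, −10 each step: 10, 0, -10, -20, -30 → -40.
So the next line is grey  -40.

grey  -40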